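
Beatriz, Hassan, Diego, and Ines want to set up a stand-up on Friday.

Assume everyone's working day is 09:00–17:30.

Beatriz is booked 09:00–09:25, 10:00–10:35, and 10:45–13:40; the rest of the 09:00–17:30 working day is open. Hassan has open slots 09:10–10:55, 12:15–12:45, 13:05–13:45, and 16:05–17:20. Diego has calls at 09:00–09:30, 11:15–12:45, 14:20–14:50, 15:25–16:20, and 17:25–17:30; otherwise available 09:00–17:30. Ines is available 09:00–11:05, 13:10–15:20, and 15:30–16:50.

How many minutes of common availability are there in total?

75 minutes

Beatriz free within 09:00–17:30: 09:25–10:00, 10:35–10:45, 13:40–17:30.
Diego free within 09:00–17:30: 09:30–11:15, 12:45–14:20, 14:50–15:25, 16:20–17:25.
Beatriz ∩ Hassan: 09:25–10:00, 10:35–10:45, 13:40–13:45, 16:05–17:20.
Beatriz ∩ Hassan ∩ Diego: 09:30–10:00, 10:35–10:45, 13:40–13:45, 16:20–17:20.
Beatriz ∩ Hassan ∩ Diego ∩ Ines: 09:30–10:00, 10:35–10:45, 13:40–13:45, 16:20–16:50.
Total common minutes: 30 + 10 + 5 + 30 = 75.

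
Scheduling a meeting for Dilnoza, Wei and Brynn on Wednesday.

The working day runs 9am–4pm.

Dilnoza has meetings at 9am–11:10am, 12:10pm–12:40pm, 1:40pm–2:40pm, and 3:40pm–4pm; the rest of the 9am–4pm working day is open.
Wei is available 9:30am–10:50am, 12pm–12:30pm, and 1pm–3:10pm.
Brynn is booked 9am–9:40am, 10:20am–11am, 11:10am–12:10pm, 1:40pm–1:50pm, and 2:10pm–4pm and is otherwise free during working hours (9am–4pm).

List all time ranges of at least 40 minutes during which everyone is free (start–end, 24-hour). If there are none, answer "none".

Dilnoza free within 09:00–16:00: 11:10–12:10, 12:40–13:40, 14:40–15:40.
Brynn free within 09:00–16:00: 09:40–10:20, 11:00–11:10, 12:10–13:40, 13:50–14:10.
Dilnoza ∩ Wei: 12:00–12:10, 13:00–13:40, 14:40–15:10.
Dilnoza ∩ Wei ∩ Brynn: 13:00–13:40.
Windows ≥ 40 min: 13:00–13:40.

13:00–13:40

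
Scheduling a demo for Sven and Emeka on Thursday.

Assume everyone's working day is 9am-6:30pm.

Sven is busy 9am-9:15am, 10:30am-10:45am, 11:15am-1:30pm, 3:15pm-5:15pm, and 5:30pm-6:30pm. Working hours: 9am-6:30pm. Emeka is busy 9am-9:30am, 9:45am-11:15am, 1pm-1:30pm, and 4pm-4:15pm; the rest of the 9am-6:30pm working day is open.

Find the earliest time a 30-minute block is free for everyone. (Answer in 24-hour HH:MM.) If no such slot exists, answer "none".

Sven free within 09:00–18:30: 09:15–10:30, 10:45–11:15, 13:30–15:15, 17:15–17:30.
Emeka free within 09:00–18:30: 09:30–09:45, 11:15–13:00, 13:30–16:00, 16:15–18:30.
Sven ∩ Emeka: 09:30–09:45, 13:30–15:15, 17:15–17:30.
Windows ≥ 30 min: 13:30–15:15.
Earliest such window starts at 13:30.

13:30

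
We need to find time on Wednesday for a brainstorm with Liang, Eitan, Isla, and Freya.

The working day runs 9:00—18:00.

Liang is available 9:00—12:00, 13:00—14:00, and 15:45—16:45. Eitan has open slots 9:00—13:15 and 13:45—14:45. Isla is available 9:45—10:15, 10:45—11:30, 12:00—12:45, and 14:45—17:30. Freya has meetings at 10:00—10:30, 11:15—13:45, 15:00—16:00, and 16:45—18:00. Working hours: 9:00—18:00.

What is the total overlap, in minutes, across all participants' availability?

45 minutes

Freya free within 09:00–18:00: 09:00–10:00, 10:30–11:15, 13:45–15:00, 16:00–16:45.
Liang ∩ Eitan: 09:00–12:00, 13:00–13:15, 13:45–14:00.
Liang ∩ Eitan ∩ Isla: 09:45–10:15, 10:45–11:30.
Liang ∩ Eitan ∩ Isla ∩ Freya: 09:45–10:00, 10:45–11:15.
Total common minutes: 15 + 30 = 45.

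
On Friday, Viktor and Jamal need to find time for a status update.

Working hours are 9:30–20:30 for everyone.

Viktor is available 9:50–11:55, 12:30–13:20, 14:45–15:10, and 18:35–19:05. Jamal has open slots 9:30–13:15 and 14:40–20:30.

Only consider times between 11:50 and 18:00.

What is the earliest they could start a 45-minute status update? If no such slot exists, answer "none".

12:30

Viktor ∩ Jamal: 09:50–11:55, 12:30–13:15, 14:45–15:10, 18:35–19:05.
Restricted to 11:50–18:00: 11:50–11:55, 12:30–13:15, 14:45–15:10.
Windows ≥ 45 min: 12:30–13:15.
Earliest such window starts at 12:30.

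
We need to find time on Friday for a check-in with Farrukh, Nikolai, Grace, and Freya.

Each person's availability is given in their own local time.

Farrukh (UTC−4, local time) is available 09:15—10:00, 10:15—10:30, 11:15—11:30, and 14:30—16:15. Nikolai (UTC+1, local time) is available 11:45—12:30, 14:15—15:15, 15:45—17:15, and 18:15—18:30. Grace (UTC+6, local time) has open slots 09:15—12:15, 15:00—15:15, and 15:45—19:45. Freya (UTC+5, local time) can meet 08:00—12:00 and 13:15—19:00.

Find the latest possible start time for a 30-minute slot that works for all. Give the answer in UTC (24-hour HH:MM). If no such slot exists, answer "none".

13:15

Farrukh → UTC: 13:15–14:00, 14:15–14:30, 15:15–15:30, 18:30–20:15.
Nikolai → UTC: 10:45–11:30, 13:15–14:15, 14:45–16:15, 17:15–17:30.
Grace → UTC: 03:15–06:15, 09:00–09:15, 09:45–13:45.
Freya → UTC: 03:00–07:00, 08:15–14:00.
Farrukh ∩ Nikolai: 13:15–14:00, 15:15–15:30.
Farrukh ∩ Nikolai ∩ Grace: 13:15–13:45.
Farrukh ∩ Nikolai ∩ Grace ∩ Freya: 13:15–13:45.
Windows ≥ 30 min: 13:15–13:45.
Latest start in the last window 13:15–13:45 is 13:45 − 30 min = 13:15.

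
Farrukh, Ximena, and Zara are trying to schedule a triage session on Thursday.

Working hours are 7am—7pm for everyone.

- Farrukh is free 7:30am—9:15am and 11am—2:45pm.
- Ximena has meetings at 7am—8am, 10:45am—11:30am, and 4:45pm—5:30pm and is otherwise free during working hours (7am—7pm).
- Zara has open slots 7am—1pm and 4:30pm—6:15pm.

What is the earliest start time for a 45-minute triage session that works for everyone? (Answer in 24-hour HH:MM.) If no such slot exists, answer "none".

Ximena free within 07:00–19:00: 08:00–10:45, 11:30–16:45, 17:30–19:00.
Farrukh ∩ Ximena: 08:00–09:15, 11:30–14:45.
Farrukh ∩ Ximena ∩ Zara: 08:00–09:15, 11:30–13:00.
Windows ≥ 45 min: 08:00–09:15, 11:30–13:00.
Earliest such window starts at 08:00.

08:00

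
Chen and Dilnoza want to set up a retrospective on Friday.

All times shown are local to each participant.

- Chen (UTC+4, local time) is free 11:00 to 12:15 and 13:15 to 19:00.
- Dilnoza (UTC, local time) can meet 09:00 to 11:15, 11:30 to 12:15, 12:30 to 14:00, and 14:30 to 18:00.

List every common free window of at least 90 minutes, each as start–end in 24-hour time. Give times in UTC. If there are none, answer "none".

Chen → UTC: 07:00–08:15, 09:15–15:00.
Dilnoza → UTC: 09:00–11:15, 11:30–12:15, 12:30–14:00, 14:30–18:00.
Chen ∩ Dilnoza: 09:15–11:15, 11:30–12:15, 12:30–14:00, 14:30–15:00.
Windows ≥ 90 min: 09:15–11:15, 12:30–14:00.

09:15–11:15, 12:30–14:00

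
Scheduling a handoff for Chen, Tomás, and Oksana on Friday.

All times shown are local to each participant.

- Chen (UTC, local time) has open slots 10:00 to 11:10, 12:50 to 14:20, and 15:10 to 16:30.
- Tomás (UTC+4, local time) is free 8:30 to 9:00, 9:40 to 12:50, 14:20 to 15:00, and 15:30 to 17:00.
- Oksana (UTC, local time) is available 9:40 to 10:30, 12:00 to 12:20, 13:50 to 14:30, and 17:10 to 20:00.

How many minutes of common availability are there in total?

10 minutes

Chen → UTC: 10:00–11:10, 12:50–14:20, 15:10–16:30.
Tomás → UTC: 04:30–05:00, 05:40–08:50, 10:20–11:00, 11:30–13:00.
Oksana → UTC: 09:40–10:30, 12:00–12:20, 13:50–14:30, 17:10–20:00.
Chen ∩ Tomás: 10:20–11:00, 12:50–13:00.
Chen ∩ Tomás ∩ Oksana: 10:20–10:30.
Total common minutes: 10.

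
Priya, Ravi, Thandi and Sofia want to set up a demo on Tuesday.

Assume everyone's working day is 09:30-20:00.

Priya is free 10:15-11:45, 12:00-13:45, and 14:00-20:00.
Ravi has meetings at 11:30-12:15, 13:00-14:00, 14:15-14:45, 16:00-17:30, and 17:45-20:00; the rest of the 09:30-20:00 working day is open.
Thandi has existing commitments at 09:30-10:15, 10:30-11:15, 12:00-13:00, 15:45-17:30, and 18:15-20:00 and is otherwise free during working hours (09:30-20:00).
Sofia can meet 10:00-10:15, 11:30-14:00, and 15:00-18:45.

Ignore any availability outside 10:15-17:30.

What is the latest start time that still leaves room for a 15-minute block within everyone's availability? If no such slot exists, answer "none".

Ravi free within 09:30–20:00: 09:30–11:30, 12:15–13:00, 14:00–14:15, 14:45–16:00, 17:30–17:45.
Thandi free within 09:30–20:00: 10:15–10:30, 11:15–12:00, 13:00–15:45, 17:30–18:15.
Priya ∩ Ravi: 10:15–11:30, 12:15–13:00, 14:00–14:15, 14:45–16:00, 17:30–17:45.
Priya ∩ Ravi ∩ Thandi: 10:15–10:30, 11:15–11:30, 14:00–14:15, 14:45–15:45, 17:30–17:45.
Priya ∩ Ravi ∩ Thandi ∩ Sofia: 15:00–15:45, 17:30–17:45.
Restricted to 10:15–17:30: 15:00–15:45.
Windows ≥ 15 min: 15:00–15:45.
Latest start in the last window 15:00–15:45 is 15:45 − 15 min = 15:30.

15:30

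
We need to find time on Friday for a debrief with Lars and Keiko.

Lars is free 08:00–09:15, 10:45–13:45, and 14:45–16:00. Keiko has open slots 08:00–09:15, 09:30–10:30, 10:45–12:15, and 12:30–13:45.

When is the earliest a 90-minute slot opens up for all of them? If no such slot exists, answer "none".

10:45

Lars ∩ Keiko: 08:00–09:15, 10:45–12:15, 12:30–13:45.
Windows ≥ 90 min: 10:45–12:15.
Earliest such window starts at 10:45.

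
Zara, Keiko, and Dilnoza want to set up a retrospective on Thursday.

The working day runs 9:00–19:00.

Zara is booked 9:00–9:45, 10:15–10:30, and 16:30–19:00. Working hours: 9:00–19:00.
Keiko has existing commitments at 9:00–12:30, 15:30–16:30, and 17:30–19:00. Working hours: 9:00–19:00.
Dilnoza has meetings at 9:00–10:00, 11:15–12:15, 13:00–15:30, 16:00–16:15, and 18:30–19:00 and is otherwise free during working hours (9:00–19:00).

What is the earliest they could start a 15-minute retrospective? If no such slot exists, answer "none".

12:30

Zara free within 09:00–19:00: 09:45–10:15, 10:30–16:30.
Keiko free within 09:00–19:00: 12:30–15:30, 16:30–17:30.
Dilnoza free within 09:00–19:00: 10:00–11:15, 12:15–13:00, 15:30–16:00, 16:15–18:30.
Zara ∩ Keiko: 12:30–15:30.
Zara ∩ Keiko ∩ Dilnoza: 12:30–13:00.
Windows ≥ 15 min: 12:30–13:00.
Earliest such window starts at 12:30.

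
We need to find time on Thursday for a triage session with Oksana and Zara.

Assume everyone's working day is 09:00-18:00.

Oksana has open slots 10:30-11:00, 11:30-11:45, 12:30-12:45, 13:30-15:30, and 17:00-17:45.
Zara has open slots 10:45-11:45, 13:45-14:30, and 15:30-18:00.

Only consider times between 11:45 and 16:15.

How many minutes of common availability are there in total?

45 minutes

Oksana ∩ Zara: 10:45–11:00, 11:30–11:45, 13:45–14:30, 17:00–17:45.
Restricted to 11:45–16:15: 13:45–14:30.
Total common minutes: 45.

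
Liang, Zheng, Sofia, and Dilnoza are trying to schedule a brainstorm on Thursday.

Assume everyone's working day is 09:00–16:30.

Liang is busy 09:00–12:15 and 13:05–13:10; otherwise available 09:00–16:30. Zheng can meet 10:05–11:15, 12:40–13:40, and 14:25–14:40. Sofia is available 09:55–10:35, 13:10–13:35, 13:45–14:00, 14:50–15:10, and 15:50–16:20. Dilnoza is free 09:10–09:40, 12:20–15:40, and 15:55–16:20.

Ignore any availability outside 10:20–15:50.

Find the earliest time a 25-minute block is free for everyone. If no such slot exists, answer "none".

13:10

Liang free within 09:00–16:30: 12:15–13:05, 13:10–16:30.
Liang ∩ Zheng: 12:40–13:05, 13:10–13:40, 14:25–14:40.
Liang ∩ Zheng ∩ Sofia: 13:10–13:35.
Liang ∩ Zheng ∩ Sofia ∩ Dilnoza: 13:10–13:35.
Restricted to 10:20–15:50: 13:10–13:35.
Windows ≥ 25 min: 13:10–13:35.
Earliest such window starts at 13:10.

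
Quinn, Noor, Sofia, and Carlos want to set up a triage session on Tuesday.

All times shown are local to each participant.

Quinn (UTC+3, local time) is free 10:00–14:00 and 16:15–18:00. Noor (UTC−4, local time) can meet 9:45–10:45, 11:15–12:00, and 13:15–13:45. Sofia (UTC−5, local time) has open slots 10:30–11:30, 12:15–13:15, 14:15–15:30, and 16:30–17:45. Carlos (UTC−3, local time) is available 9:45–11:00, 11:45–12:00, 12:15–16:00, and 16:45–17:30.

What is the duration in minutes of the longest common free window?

0 minutes

Quinn → UTC: 07:00–11:00, 13:15–15:00.
Noor → UTC: 13:45–14:45, 15:15–16:00, 17:15–17:45.
Sofia → UTC: 15:30–16:30, 17:15–18:15, 19:15–20:30, 21:30–22:45.
Carlos → UTC: 12:45–14:00, 14:45–15:00, 15:15–19:00, 19:45–20:30.
Quinn ∩ Noor: 13:45–14:45.
Quinn ∩ Noor ∩ Sofia: (none).
Quinn ∩ Noor ∩ Sofia ∩ Carlos: (none).
No common window.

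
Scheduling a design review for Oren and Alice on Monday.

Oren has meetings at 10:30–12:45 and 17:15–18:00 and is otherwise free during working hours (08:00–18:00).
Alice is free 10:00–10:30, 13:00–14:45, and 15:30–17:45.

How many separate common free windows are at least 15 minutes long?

Oren free within 08:00–18:00: 08:00–10:30, 12:45–17:15.
Oren ∩ Alice: 10:00–10:30, 13:00–14:45, 15:30–17:15.
Windows ≥ 15 min: 10:00–10:30, 13:00–14:45, 15:30–17:15.
That's 3 windows.

3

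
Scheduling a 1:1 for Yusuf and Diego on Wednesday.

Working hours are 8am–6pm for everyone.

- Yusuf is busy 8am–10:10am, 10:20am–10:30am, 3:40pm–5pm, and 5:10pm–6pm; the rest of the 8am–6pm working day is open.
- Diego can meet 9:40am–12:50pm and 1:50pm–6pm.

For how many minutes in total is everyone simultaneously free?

Yusuf free within 08:00–18:00: 10:10–10:20, 10:30–15:40, 17:00–17:10.
Yusuf ∩ Diego: 10:10–10:20, 10:30–12:50, 13:50–15:40, 17:00–17:10.
Total common minutes: 10 + 140 + 110 + 10 = 270.

270 minutes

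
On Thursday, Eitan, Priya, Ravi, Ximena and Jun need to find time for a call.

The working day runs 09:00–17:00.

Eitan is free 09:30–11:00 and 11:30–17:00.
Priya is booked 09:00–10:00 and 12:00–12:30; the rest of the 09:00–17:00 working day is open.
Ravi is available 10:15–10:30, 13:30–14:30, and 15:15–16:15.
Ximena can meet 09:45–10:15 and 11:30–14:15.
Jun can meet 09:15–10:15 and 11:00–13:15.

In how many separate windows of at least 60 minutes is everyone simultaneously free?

Priya free within 09:00–17:00: 10:00–12:00, 12:30–17:00.
Eitan ∩ Priya: 10:00–11:00, 11:30–12:00, 12:30–17:00.
Eitan ∩ Priya ∩ Ravi: 10:15–10:30, 13:30–14:30, 15:15–16:15.
Eitan ∩ Priya ∩ Ravi ∩ Ximena: 13:30–14:15.
Eitan ∩ Priya ∩ Ravi ∩ Ximena ∩ Jun: (none).
Windows ≥ 60 min: (none).
That's 0 windows.

0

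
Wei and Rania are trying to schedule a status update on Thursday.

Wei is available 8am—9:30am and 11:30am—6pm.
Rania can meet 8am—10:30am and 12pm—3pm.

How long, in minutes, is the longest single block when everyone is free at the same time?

180 minutes

Wei ∩ Rania: 08:00–09:30, 12:00–15:00.
Common window lengths: 90, 180 min; longest is 180.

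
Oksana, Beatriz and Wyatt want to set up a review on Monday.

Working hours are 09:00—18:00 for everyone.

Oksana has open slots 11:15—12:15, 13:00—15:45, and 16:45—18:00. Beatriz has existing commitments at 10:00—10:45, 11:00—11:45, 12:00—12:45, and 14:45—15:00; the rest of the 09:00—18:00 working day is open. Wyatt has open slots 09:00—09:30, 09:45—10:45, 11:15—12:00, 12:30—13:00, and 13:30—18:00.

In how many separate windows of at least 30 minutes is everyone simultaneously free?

3

Beatriz free within 09:00–18:00: 09:00–10:00, 10:45–11:00, 11:45–12:00, 12:45–14:45, 15:00–18:00.
Oksana ∩ Beatriz: 11:45–12:00, 13:00–14:45, 15:00–15:45, 16:45–18:00.
Oksana ∩ Beatriz ∩ Wyatt: 11:45–12:00, 13:30–14:45, 15:00–15:45, 16:45–18:00.
Windows ≥ 30 min: 13:30–14:45, 15:00–15:45, 16:45–18:00.
That's 3 windows.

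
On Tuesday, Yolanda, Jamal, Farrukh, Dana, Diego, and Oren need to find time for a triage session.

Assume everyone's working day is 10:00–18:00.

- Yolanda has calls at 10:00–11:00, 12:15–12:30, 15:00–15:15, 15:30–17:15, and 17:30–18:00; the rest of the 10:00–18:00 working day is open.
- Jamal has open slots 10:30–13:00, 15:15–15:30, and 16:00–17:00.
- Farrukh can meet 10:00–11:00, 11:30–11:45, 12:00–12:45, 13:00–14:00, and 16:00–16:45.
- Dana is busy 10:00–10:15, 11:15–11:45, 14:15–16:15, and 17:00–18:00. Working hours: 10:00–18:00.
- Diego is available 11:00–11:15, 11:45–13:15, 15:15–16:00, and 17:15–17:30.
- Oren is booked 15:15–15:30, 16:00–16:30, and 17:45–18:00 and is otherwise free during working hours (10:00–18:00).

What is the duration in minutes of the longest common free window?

Yolanda free within 10:00–18:00: 11:00–12:15, 12:30–15:00, 15:15–15:30, 17:15–17:30.
Dana free within 10:00–18:00: 10:15–11:15, 11:45–14:15, 16:15–17:00.
Oren free within 10:00–18:00: 10:00–15:15, 15:30–16:00, 16:30–17:45.
Yolanda ∩ Jamal: 11:00–12:15, 12:30–13:00, 15:15–15:30.
Yolanda ∩ Jamal ∩ Farrukh: 11:30–11:45, 12:00–12:15, 12:30–12:45.
Yolanda ∩ Jamal ∩ Farrukh ∩ Dana: 12:00–12:15, 12:30–12:45.
Yolanda ∩ Jamal ∩ Farrukh ∩ Dana ∩ Diego: 12:00–12:15, 12:30–12:45.
Yolanda ∩ Jamal ∩ Farrukh ∩ Dana ∩ Diego ∩ Oren: 12:00–12:15, 12:30–12:45.
Common window lengths: 15, 15 min; longest is 15.

15 minutes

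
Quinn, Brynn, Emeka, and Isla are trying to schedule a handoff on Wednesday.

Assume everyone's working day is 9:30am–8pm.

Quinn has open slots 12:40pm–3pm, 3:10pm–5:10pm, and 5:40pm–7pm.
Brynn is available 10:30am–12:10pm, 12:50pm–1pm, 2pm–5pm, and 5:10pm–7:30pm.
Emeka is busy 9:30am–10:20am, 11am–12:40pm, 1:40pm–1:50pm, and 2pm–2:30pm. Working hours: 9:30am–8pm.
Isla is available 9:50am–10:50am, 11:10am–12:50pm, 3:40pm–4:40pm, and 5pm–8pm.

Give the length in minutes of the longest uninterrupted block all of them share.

80 minutes

Emeka free within 09:30–20:00: 10:20–11:00, 12:40–13:40, 13:50–14:00, 14:30–20:00.
Quinn ∩ Brynn: 12:50–13:00, 14:00–15:00, 15:10–17:00, 17:40–19:00.
Quinn ∩ Brynn ∩ Emeka: 12:50–13:00, 14:30–15:00, 15:10–17:00, 17:40–19:00.
Quinn ∩ Brynn ∩ Emeka ∩ Isla: 15:40–16:40, 17:40–19:00.
Common window lengths: 60, 80 min; longest is 80.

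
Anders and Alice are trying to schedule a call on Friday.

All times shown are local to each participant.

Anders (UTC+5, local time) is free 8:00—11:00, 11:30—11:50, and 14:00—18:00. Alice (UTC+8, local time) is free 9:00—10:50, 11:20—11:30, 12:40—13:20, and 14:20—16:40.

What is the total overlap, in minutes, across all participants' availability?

Anders → UTC: 03:00–06:00, 06:30–06:50, 09:00–13:00.
Alice → UTC: 01:00–02:50, 03:20–03:30, 04:40–05:20, 06:20–08:40.
Anders ∩ Alice: 03:20–03:30, 04:40–05:20, 06:30–06:50.
Total common minutes: 10 + 40 + 20 = 70.

70 minutes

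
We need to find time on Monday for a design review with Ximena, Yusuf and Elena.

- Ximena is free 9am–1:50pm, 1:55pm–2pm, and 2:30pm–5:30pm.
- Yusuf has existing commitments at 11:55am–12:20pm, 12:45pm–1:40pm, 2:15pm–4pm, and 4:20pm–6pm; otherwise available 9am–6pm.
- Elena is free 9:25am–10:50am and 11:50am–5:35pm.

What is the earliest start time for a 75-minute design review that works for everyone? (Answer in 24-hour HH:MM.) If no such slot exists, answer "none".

09:25

Yusuf free within 09:00–18:00: 09:00–11:55, 12:20–12:45, 13:40–14:15, 16:00–16:20.
Ximena ∩ Yusuf: 09:00–11:55, 12:20–12:45, 13:40–13:50, 13:55–14:00, 16:00–16:20.
Ximena ∩ Yusuf ∩ Elena: 09:25–10:50, 11:50–11:55, 12:20–12:45, 13:40–13:50, 13:55–14:00, 16:00–16:20.
Windows ≥ 75 min: 09:25–10:50.
Earliest such window starts at 09:25.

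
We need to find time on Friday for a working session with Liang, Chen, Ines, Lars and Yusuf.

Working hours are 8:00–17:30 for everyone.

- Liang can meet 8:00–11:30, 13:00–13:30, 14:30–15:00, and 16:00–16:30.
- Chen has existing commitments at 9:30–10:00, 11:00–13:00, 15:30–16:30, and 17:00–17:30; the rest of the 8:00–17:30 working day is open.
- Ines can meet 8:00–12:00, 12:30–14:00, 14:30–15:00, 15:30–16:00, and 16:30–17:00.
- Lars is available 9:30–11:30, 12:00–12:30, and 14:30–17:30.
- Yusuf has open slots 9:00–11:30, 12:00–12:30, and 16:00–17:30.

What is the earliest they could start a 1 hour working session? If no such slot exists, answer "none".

Chen free within 08:00–17:30: 08:00–09:30, 10:00–11:00, 13:00–15:30, 16:30–17:00.
Liang ∩ Chen: 08:00–09:30, 10:00–11:00, 13:00–13:30, 14:30–15:00.
Liang ∩ Chen ∩ Ines: 08:00–09:30, 10:00–11:00, 13:00–13:30, 14:30–15:00.
Liang ∩ Chen ∩ Ines ∩ Lars: 10:00–11:00, 14:30–15:00.
Liang ∩ Chen ∩ Ines ∩ Lars ∩ Yusuf: 10:00–11:00.
Windows ≥ 60 min: 10:00–11:00.
Earliest such window starts at 10:00.

10:00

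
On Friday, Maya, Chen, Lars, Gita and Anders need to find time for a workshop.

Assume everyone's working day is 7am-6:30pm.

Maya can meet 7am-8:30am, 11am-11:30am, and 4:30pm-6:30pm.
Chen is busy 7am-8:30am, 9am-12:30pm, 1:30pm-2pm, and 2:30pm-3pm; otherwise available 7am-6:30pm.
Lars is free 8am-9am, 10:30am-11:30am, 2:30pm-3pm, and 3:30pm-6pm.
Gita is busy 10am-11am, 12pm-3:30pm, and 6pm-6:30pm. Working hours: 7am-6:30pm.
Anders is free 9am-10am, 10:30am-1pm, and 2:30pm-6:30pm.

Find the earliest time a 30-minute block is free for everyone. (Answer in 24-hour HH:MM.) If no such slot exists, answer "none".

Chen free within 07:00–18:30: 08:30–09:00, 12:30–13:30, 14:00–14:30, 15:00–18:30.
Gita free within 07:00–18:30: 07:00–10:00, 11:00–12:00, 15:30–18:00.
Maya ∩ Chen: 16:30–18:30.
Maya ∩ Chen ∩ Lars: 16:30–18:00.
Maya ∩ Chen ∩ Lars ∩ Gita: 16:30–18:00.
Maya ∩ Chen ∩ Lars ∩ Gita ∩ Anders: 16:30–18:00.
Windows ≥ 30 min: 16:30–18:00.
Earliest such window starts at 16:30.

16:30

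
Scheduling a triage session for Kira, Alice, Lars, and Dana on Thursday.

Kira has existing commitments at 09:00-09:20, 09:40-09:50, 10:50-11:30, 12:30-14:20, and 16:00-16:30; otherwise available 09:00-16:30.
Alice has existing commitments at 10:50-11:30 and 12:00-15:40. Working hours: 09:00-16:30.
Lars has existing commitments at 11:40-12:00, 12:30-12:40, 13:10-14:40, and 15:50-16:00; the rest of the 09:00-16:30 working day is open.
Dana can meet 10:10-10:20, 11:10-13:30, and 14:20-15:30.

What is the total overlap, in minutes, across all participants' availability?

20 minutes

Kira free within 09:00–16:30: 09:20–09:40, 09:50–10:50, 11:30–12:30, 14:20–16:00.
Alice free within 09:00–16:30: 09:00–10:50, 11:30–12:00, 15:40–16:30.
Lars free within 09:00–16:30: 09:00–11:40, 12:00–12:30, 12:40–13:10, 14:40–15:50, 16:00–16:30.
Kira ∩ Alice: 09:20–09:40, 09:50–10:50, 11:30–12:00, 15:40–16:00.
Kira ∩ Alice ∩ Lars: 09:20–09:40, 09:50–10:50, 11:30–11:40, 15:40–15:50.
Kira ∩ Alice ∩ Lars ∩ Dana: 10:10–10:20, 11:30–11:40.
Total common minutes: 10 + 10 = 20.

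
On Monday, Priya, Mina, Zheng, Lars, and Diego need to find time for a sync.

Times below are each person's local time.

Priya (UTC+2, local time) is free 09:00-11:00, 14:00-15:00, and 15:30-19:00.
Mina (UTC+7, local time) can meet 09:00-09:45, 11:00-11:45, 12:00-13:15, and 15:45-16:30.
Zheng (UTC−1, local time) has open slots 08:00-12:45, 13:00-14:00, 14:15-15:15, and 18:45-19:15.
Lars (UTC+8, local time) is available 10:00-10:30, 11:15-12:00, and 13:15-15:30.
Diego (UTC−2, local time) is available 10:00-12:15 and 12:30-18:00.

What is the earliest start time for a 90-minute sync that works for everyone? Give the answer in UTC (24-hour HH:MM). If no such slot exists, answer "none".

Priya → UTC: 07:00–09:00, 12:00–13:00, 13:30–17:00.
Mina → UTC: 02:00–02:45, 04:00–04:45, 05:00–06:15, 08:45–09:30.
Zheng → UTC: 09:00–13:45, 14:00–15:00, 15:15–16:15, 19:45–20:15.
Lars → UTC: 02:00–02:30, 03:15–04:00, 05:15–07:30.
Diego → UTC: 12:00–14:15, 14:30–20:00.
Priya ∩ Mina: 08:45–09:00.
Priya ∩ Mina ∩ Zheng: (none).
Priya ∩ Mina ∩ Zheng ∩ Lars: (none).
Priya ∩ Mina ∩ Zheng ∩ Lars ∩ Diego: (none).
Windows ≥ 90 min: (none).

none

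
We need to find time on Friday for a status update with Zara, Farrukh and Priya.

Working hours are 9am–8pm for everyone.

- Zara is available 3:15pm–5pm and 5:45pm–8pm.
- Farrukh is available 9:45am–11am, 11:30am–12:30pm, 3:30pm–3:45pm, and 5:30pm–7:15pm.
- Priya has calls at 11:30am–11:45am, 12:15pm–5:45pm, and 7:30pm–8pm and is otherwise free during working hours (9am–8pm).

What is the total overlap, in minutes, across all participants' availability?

90 minutes

Priya free within 09:00–20:00: 09:00–11:30, 11:45–12:15, 17:45–19:30.
Zara ∩ Farrukh: 15:30–15:45, 17:45–19:15.
Zara ∩ Farrukh ∩ Priya: 17:45–19:15.
Total common minutes: 90.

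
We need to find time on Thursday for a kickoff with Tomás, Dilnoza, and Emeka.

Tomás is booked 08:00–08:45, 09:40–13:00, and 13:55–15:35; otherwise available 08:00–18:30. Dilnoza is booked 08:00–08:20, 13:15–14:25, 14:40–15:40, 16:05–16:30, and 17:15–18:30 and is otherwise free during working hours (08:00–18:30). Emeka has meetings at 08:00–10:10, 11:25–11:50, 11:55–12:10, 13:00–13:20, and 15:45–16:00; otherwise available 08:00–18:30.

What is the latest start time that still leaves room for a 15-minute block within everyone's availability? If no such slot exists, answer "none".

17:00

Tomás free within 08:00–18:30: 08:45–09:40, 13:00–13:55, 15:35–18:30.
Dilnoza free within 08:00–18:30: 08:20–13:15, 14:25–14:40, 15:40–16:05, 16:30–17:15.
Emeka free within 08:00–18:30: 10:10–11:25, 11:50–11:55, 12:10–13:00, 13:20–15:45, 16:00–18:30.
Tomás ∩ Dilnoza: 08:45–09:40, 13:00–13:15, 15:40–16:05, 16:30–17:15.
Tomás ∩ Dilnoza ∩ Emeka: 15:40–15:45, 16:00–16:05, 16:30–17:15.
Windows ≥ 15 min: 16:30–17:15.
Latest start in the last window 16:30–17:15 is 17:15 − 15 min = 17:00.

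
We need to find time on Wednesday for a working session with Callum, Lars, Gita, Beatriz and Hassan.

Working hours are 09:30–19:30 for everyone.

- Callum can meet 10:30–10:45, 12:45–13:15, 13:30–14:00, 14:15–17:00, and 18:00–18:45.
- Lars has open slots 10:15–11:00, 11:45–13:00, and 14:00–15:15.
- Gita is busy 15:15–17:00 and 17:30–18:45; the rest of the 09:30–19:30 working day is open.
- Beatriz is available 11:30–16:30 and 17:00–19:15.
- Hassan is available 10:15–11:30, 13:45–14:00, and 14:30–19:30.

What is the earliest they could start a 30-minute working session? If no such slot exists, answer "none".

Gita free within 09:30–19:30: 09:30–15:15, 17:00–17:30, 18:45–19:30.
Callum ∩ Lars: 10:30–10:45, 12:45–13:00, 14:15–15:15.
Callum ∩ Lars ∩ Gita: 10:30–10:45, 12:45–13:00, 14:15–15:15.
Callum ∩ Lars ∩ Gita ∩ Beatriz: 12:45–13:00, 14:15–15:15.
Callum ∩ Lars ∩ Gita ∩ Beatriz ∩ Hassan: 14:30–15:15.
Windows ≥ 30 min: 14:30–15:15.
Earliest such window starts at 14:30.

14:30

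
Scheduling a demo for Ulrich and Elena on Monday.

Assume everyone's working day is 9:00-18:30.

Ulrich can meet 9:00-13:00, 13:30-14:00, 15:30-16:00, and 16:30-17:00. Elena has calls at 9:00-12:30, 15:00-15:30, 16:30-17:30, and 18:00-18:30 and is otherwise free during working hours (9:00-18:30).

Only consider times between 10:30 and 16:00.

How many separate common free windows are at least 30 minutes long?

3

Elena free within 09:00–18:30: 12:30–15:00, 15:30–16:30, 17:30–18:00.
Ulrich ∩ Elena: 12:30–13:00, 13:30–14:00, 15:30–16:00.
Restricted to 10:30–16:00: 12:30–13:00, 13:30–14:00, 15:30–16:00.
Windows ≥ 30 min: 12:30–13:00, 13:30–14:00, 15:30–16:00.
That's 3 windows.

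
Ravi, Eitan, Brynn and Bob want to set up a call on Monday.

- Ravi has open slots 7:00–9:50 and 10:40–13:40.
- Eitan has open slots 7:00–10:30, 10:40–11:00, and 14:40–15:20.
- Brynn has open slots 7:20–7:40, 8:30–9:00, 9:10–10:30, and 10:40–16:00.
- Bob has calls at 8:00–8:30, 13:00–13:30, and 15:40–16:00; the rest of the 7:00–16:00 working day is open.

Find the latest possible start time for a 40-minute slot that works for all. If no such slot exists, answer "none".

09:10

Bob free within 07:00–16:00: 07:00–08:00, 08:30–13:00, 13:30–15:40.
Ravi ∩ Eitan: 07:00–09:50, 10:40–11:00.
Ravi ∩ Eitan ∩ Brynn: 07:20–07:40, 08:30–09:00, 09:10–09:50, 10:40–11:00.
Ravi ∩ Eitan ∩ Brynn ∩ Bob: 07:20–07:40, 08:30–09:00, 09:10–09:50, 10:40–11:00.
Windows ≥ 40 min: 09:10–09:50.
Latest start in the last window 09:10–09:50 is 09:50 − 40 min = 09:10.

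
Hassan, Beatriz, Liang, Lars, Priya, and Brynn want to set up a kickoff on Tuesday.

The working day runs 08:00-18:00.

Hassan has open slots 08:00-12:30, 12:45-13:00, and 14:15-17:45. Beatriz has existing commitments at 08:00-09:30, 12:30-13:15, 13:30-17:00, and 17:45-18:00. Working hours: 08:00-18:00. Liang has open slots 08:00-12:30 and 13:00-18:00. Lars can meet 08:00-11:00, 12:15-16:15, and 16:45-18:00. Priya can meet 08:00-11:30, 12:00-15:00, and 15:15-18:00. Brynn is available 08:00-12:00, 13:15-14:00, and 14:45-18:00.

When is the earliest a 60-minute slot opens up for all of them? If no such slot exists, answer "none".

09:30

Beatriz free within 08:00–18:00: 09:30–12:30, 13:15–13:30, 17:00–17:45.
Hassan ∩ Beatriz: 09:30–12:30, 17:00–17:45.
Hassan ∩ Beatriz ∩ Liang: 09:30–12:30, 17:00–17:45.
Hassan ∩ Beatriz ∩ Liang ∩ Lars: 09:30–11:00, 12:15–12:30, 17:00–17:45.
Hassan ∩ Beatriz ∩ Liang ∩ Lars ∩ Priya: 09:30–11:00, 12:15–12:30, 17:00–17:45.
Hassan ∩ Beatriz ∩ Liang ∩ Lars ∩ Priya ∩ Brynn: 09:30–11:00, 17:00–17:45.
Windows ≥ 60 min: 09:30–11:00.
Earliest such window starts at 09:30.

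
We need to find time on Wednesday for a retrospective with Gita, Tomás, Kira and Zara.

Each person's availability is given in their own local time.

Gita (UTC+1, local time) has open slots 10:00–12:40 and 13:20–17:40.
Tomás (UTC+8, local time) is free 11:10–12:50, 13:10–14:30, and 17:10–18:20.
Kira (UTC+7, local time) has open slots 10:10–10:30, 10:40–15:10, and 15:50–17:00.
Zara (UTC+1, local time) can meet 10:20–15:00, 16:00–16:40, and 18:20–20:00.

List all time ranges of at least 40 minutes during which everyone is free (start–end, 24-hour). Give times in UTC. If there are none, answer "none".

Gita → UTC: 09:00–11:40, 12:20–16:40.
Tomás → UTC: 03:10–04:50, 05:10–06:30, 09:10–10:20.
Kira → UTC: 03:10–03:30, 03:40–08:10, 08:50–10:00.
Zara → UTC: 09:20–14:00, 15:00–15:40, 17:20–19:00.
Gita ∩ Tomás: 09:10–10:20.
Gita ∩ Tomás ∩ Kira: 09:10–10:00.
Gita ∩ Tomás ∩ Kira ∩ Zara: 09:20–10:00.
Windows ≥ 40 min: 09:20–10:00.

09:20–10:00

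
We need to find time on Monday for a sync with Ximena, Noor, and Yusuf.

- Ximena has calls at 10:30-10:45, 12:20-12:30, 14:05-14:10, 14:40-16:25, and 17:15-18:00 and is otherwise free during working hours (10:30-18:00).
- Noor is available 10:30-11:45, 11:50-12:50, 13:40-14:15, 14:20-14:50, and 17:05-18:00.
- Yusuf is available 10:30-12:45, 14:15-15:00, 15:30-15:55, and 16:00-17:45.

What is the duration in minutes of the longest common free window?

Ximena free within 10:30–18:00: 10:45–12:20, 12:30–14:05, 14:10–14:40, 16:25–17:15.
Ximena ∩ Noor: 10:45–11:45, 11:50–12:20, 12:30–12:50, 13:40–14:05, 14:10–14:15, 14:20–14:40, 17:05–17:15.
Ximena ∩ Noor ∩ Yusuf: 10:45–11:45, 11:50–12:20, 12:30–12:45, 14:20–14:40, 17:05–17:15.
Common window lengths: 60, 30, 15, 20, 10 min; longest is 60.

60 minutes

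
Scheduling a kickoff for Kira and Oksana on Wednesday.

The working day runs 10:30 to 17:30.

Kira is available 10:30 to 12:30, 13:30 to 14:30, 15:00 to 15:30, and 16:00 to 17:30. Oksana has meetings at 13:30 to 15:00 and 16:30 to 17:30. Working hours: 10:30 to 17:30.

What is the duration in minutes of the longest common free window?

Oksana free within 10:30–17:30: 10:30–13:30, 15:00–16:30.
Kira ∩ Oksana: 10:30–12:30, 15:00–15:30, 16:00–16:30.
Common window lengths: 120, 30, 30 min; longest is 120.

120 minutes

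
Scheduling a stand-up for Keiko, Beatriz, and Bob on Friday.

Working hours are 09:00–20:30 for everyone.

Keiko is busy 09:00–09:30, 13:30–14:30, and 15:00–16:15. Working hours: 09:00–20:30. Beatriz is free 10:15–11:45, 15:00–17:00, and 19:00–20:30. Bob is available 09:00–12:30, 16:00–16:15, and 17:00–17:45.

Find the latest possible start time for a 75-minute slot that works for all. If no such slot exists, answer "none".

10:30

Keiko free within 09:00–20:30: 09:30–13:30, 14:30–15:00, 16:15–20:30.
Keiko ∩ Beatriz: 10:15–11:45, 16:15–17:00, 19:00–20:30.
Keiko ∩ Beatriz ∩ Bob: 10:15–11:45.
Windows ≥ 75 min: 10:15–11:45.
Latest start in the last window 10:15–11:45 is 11:45 − 75 min = 10:30.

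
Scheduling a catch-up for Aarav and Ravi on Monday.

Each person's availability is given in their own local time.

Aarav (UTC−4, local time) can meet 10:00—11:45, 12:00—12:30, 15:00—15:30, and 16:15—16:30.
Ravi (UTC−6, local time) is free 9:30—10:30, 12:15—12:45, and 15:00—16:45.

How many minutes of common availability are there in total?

Aarav → UTC: 14:00–15:45, 16:00–16:30, 19:00–19:30, 20:15–20:30.
Ravi → UTC: 15:30–16:30, 18:15–18:45, 21:00–22:45.
Aarav ∩ Ravi: 15:30–15:45, 16:00–16:30.
Total common minutes: 15 + 30 = 45.

45 minutes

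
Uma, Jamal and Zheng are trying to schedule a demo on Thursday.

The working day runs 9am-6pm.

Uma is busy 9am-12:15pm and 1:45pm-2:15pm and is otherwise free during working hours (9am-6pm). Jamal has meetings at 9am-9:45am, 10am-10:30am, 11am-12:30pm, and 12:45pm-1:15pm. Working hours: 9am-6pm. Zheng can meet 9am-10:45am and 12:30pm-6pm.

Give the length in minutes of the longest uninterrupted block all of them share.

Uma free within 09:00–18:00: 12:15–13:45, 14:15–18:00.
Jamal free within 09:00–18:00: 09:45–10:00, 10:30–11:00, 12:30–12:45, 13:15–18:00.
Uma ∩ Jamal: 12:30–12:45, 13:15–13:45, 14:15–18:00.
Uma ∩ Jamal ∩ Zheng: 12:30–12:45, 13:15–13:45, 14:15–18:00.
Common window lengths: 15, 30, 225 min; longest is 225.

225 minutes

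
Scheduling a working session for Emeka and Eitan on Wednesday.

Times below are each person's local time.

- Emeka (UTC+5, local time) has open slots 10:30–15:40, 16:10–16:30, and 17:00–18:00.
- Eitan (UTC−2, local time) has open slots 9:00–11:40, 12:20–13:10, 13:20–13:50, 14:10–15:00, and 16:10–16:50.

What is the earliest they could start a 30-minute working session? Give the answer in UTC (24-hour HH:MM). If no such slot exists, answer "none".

Emeka → UTC: 05:30–10:40, 11:10–11:30, 12:00–13:00.
Eitan → UTC: 11:00–13:40, 14:20–15:10, 15:20–15:50, 16:10–17:00, 18:10–18:50.
Emeka ∩ Eitan: 11:10–11:30, 12:00–13:00.
Windows ≥ 30 min: 12:00–13:00.
Earliest such window starts at 12:00.

12:00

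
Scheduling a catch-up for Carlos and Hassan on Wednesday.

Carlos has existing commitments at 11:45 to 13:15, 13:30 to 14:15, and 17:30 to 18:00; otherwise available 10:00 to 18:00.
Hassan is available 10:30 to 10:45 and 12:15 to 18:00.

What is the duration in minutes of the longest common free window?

Carlos free within 10:00–18:00: 10:00–11:45, 13:15–13:30, 14:15–17:30.
Carlos ∩ Hassan: 10:30–10:45, 13:15–13:30, 14:15–17:30.
Common window lengths: 15, 15, 195 min; longest is 195.

195 minutes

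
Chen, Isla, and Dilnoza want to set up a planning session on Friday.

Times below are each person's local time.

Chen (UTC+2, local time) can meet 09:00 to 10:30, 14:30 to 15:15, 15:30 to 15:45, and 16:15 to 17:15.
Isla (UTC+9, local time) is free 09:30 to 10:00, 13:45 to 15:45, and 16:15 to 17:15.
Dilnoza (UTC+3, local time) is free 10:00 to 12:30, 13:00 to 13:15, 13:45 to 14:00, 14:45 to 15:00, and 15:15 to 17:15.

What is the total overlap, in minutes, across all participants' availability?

Chen → UTC: 07:00–08:30, 12:30–13:15, 13:30–13:45, 14:15–15:15.
Isla → UTC: 00:30–01:00, 04:45–06:45, 07:15–08:15.
Dilnoza → UTC: 07:00–09:30, 10:00–10:15, 10:45–11:00, 11:45–12:00, 12:15–14:15.
Chen ∩ Isla: 07:15–08:15.
Chen ∩ Isla ∩ Dilnoza: 07:15–08:15.
Total common minutes: 60.

60 minutes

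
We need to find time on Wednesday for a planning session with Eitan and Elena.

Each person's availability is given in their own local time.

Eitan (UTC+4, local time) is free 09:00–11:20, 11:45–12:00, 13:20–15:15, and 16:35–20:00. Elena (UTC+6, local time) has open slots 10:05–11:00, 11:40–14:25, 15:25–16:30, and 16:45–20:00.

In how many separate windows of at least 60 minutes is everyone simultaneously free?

3

Eitan → UTC: 05:00–07:20, 07:45–08:00, 09:20–11:15, 12:35–16:00.
Elena → UTC: 04:05–05:00, 05:40–08:25, 09:25–10:30, 10:45–14:00.
Eitan ∩ Elena: 05:40–07:20, 07:45–08:00, 09:25–10:30, 10:45–11:15, 12:35–14:00.
Windows ≥ 60 min: 05:40–07:20, 09:25–10:30, 12:35–14:00.
That's 3 windows.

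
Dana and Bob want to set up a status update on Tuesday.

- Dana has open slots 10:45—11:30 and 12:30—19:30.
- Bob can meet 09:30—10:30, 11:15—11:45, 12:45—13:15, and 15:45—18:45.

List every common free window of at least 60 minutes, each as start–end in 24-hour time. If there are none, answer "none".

15:45–18:45

Dana ∩ Bob: 11:15–11:30, 12:45–13:15, 15:45–18:45.
Windows ≥ 60 min: 15:45–18:45.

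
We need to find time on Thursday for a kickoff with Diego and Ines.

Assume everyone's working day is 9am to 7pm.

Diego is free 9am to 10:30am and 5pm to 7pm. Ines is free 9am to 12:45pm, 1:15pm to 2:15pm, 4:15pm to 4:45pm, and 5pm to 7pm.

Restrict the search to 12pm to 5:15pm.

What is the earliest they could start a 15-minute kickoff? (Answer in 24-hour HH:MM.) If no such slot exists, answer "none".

17:00

Diego ∩ Ines: 09:00–10:30, 17:00–19:00.
Restricted to 12:00–17:15: 17:00–17:15.
Windows ≥ 15 min: 17:00–17:15.
Earliest such window starts at 17:00.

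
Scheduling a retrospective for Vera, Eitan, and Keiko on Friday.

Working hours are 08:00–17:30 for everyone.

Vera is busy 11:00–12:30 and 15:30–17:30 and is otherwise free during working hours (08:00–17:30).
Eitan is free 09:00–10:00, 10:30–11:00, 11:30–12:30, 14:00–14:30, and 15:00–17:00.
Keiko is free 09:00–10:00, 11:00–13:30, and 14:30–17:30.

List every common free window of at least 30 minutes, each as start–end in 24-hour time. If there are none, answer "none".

Vera free within 08:00–17:30: 08:00–11:00, 12:30–15:30.
Vera ∩ Eitan: 09:00–10:00, 10:30–11:00, 14:00–14:30, 15:00–15:30.
Vera ∩ Eitan ∩ Keiko: 09:00–10:00, 15:00–15:30.
Windows ≥ 30 min: 09:00–10:00, 15:00–15:30.

09:00–10:00, 15:00–15:30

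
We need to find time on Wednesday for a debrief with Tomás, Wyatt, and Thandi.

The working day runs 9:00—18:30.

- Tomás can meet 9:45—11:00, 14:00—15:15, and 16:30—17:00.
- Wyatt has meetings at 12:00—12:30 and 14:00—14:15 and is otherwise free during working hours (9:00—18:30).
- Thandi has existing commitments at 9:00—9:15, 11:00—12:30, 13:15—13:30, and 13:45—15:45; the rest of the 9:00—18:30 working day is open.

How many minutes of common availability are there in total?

105 minutes

Wyatt free within 09:00–18:30: 09:00–12:00, 12:30–14:00, 14:15–18:30.
Thandi free within 09:00–18:30: 09:15–11:00, 12:30–13:15, 13:30–13:45, 15:45–18:30.
Tomás ∩ Wyatt: 09:45–11:00, 14:15–15:15, 16:30–17:00.
Tomás ∩ Wyatt ∩ Thandi: 09:45–11:00, 16:30–17:00.
Total common minutes: 75 + 30 = 105.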